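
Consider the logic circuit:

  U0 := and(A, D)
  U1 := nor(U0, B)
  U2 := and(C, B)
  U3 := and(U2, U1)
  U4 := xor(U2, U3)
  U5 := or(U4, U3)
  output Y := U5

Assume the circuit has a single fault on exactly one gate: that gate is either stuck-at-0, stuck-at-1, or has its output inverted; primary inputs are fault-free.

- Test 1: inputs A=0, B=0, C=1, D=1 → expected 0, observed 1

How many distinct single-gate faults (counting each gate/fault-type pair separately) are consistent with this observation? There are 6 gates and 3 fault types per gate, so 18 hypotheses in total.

8

Fault-free: U0=0, U1=1, U2=0, U3=0, U4=0, U5=0 → 0. Observed 1.
  U0: none of the 3 fault types match ✗
  U1: none of the 3 fault types match ✗
  U2: stuck-at-1, inverted output ✓; others ✗
  U3: stuck-at-1, inverted output ✓; others ✗
  U4: stuck-at-1, inverted output ✓; others ✗
  U5: stuck-at-1, inverted output ✓; others ✗
Consistent faults: {U2 stuck-at-1, U2 inverted output, U3 stuck-at-1, U3 inverted output, U4 stuck-at-1, U4 inverted output, U5 stuck-at-1, U5 inverted output} — 8 in all.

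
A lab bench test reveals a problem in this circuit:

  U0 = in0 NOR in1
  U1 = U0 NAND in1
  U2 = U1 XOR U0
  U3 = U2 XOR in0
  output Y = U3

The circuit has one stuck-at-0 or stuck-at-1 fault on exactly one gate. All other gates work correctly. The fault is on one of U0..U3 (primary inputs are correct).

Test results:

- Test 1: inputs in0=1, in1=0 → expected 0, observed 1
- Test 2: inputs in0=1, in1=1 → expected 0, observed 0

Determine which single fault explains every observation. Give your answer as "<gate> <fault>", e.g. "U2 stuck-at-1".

Fault-free values for test 1 (in0=1, in1=0): U0=0, U1=1, U2=1, U3=0, giving Y=0. Observed 1.
Test 1: faults giving observed 1 are {U0 stuck-at-1, U1 stuck-at-0, U2 stuck-at-0, U3 stuck-at-1}.
Test 2 (in0=1, in1=1): fault-free U0=0, U1=1, U2=1, U3=0 → 0; observed 0. Eliminates U1 stuck-at-0, U2 stuck-at-0, U3 stuck-at-1.
Only U0 stuck-at-1 is consistent with every test.

U0 stuck-at-1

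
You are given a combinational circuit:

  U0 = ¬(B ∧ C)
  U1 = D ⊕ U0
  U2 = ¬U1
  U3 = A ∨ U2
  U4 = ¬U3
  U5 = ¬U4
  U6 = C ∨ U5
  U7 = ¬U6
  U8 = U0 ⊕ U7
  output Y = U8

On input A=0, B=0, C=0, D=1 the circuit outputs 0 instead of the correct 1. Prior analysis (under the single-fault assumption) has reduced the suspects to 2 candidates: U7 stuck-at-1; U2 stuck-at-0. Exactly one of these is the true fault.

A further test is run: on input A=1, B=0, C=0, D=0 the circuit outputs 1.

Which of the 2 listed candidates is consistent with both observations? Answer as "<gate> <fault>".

U2 stuck-at-0

Evaluate each candidate on input A=1, B=0, C=0, D=0:
  U7 stuck-at-1: U0=1, U1=1, U2=0, U3=1, U4=0, U5=1, U6=1, U7=1 [stuck-at-1], U8=0 → 0 — eliminated
  U2 stuck-at-0: U0=1, U1=1, U2=0 [stuck-at-0], U3=1, U4=0, U5=1, U6=1, U7=0, U8=1 → 1 — matches
Only U2 stuck-at-0 reproduces the observed 1.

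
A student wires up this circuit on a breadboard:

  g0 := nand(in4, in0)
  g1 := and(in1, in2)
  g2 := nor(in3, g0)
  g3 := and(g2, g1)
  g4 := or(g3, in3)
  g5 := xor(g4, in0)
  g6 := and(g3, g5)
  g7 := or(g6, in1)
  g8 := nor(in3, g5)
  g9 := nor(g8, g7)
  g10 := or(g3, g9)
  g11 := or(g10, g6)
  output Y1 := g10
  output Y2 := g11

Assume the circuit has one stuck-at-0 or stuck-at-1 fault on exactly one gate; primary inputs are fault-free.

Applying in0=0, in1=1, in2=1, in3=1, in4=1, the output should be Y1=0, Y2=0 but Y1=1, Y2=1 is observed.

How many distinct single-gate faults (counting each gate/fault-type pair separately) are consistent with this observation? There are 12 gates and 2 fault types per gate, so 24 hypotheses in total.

5

Fault-free: g0=1, g1=1, g2=0, g3=0, g4=1, g5=1, g6=0, g7=1, g8=0, g9=0, g10=0, g11=0 → Y1=0, Y2=0. Observed Y1=1, Y2=1.
  g0: none of the 2 fault types match ✗
  g1: none of the 2 fault types match ✗
  g2: stuck-at-1 ✓; others ✗
  g3: stuck-at-1 ✓; others ✗
  g4: none of the 2 fault types match ✗
  g5: none of the 2 fault types match ✗
  g6: none of the 2 fault types match ✗
  g7: stuck-at-0 ✓; others ✗
  g8: none of the 2 fault types match ✗
  g9: stuck-at-1 ✓; others ✗
  g10: stuck-at-1 ✓; others ✗
  g11: none of the 2 fault types match ✗
Consistent faults: {g2 stuck-at-1, g3 stuck-at-1, g7 stuck-at-0, g9 stuck-at-1, g10 stuck-at-1} — 5 in all.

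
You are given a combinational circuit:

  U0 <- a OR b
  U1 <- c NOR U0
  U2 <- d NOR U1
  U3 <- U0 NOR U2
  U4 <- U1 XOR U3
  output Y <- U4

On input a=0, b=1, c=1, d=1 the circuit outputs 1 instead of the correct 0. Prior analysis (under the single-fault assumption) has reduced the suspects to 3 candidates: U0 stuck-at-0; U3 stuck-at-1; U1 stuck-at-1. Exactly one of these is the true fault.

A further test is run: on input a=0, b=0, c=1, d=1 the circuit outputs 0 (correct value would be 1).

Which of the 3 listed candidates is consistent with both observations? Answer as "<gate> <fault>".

Evaluate each candidate on input a=0, b=0, c=1, d=1:
  U0 stuck-at-0: U0=0 [stuck-at-0], U1=0, U2=0, U3=1, U4=1 → 1 — eliminated
  U3 stuck-at-1: U0=0, U1=0, U2=0, U3=1 [stuck-at-1], U4=1 → 1 — eliminated
  U1 stuck-at-1: U0=0, U1=1 [stuck-at-1], U2=0, U3=1, U4=0 → 0 — matches
Only U1 stuck-at-1 reproduces the observed 0.

U1 stuck-at-1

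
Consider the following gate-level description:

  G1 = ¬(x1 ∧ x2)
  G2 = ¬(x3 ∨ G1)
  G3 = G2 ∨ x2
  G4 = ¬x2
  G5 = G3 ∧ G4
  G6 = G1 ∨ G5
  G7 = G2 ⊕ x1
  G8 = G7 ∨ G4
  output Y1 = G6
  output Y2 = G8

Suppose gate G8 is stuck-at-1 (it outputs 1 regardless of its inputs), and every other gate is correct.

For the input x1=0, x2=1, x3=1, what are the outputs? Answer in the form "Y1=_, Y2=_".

Y1=1, Y2=1

Propagate with G8 forced: G1=1, G2=0, G3=1, G4=0, G5=0, G6=1, G7=0, G8=1 [stuck-at-1].
So the outputs are Y1=1, Y2=1. (Without the fault they would be Y1=1, Y2=0.)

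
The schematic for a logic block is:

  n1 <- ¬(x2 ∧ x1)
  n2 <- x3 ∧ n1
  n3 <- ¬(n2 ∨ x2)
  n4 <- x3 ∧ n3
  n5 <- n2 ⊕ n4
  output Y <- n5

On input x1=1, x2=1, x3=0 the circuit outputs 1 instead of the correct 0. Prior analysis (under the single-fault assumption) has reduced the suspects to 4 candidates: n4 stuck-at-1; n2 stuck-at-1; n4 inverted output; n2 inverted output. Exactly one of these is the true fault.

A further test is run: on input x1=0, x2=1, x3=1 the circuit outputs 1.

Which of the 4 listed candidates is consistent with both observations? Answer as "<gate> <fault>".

n2 stuck-at-1

Evaluate each candidate on input x1=0, x2=1, x3=1:
  n4 stuck-at-1: n1=1, n2=1, n3=0, n4=1 [stuck-at-1], n5=0 → 0 — eliminated
  n2 stuck-at-1: n1=1, n2=1 [stuck-at-1], n3=0, n4=0, n5=1 → 1 — matches
  n4 inverted output: n1=1, n2=1, n3=0, n4=1 [inverted output], n5=0 → 0 — eliminated
  n2 inverted output: n1=1, n2=0 [inverted output], n3=0, n4=0, n5=0 → 0 — eliminated
Only n2 stuck-at-1 reproduces the observed 1.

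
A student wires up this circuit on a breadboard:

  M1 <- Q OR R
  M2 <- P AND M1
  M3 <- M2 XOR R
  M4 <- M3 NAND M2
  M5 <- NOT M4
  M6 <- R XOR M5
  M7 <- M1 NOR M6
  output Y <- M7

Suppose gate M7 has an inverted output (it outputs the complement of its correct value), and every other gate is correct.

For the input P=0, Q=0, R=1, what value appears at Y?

Propagate with M7 forced: M1=1, M2=0, M3=1, M4=1, M5=0, M6=1, M7=1 [inverted output].
So Y = 1. (Without the fault it would be 0.)

1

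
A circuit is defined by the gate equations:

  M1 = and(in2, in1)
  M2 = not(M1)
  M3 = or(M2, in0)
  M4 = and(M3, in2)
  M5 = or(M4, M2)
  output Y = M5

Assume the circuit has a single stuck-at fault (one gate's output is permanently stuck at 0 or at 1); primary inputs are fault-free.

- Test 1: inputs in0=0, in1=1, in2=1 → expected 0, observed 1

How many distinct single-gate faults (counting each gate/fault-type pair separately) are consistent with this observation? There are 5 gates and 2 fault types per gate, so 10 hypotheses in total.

5

Fault-free: M1=1, M2=0, M3=0, M4=0, M5=0 → 0. Observed 1.
  M1 stuck-at-0: output 1 ✓
  M1 stuck-at-1: output 0 ✗
  M2 stuck-at-0: output 0 ✗
  M2 stuck-at-1: output 1 ✓
  M3 stuck-at-0: output 0 ✗
  M3 stuck-at-1: output 1 ✓
  M4 stuck-at-0: output 0 ✗
  M4 stuck-at-1: output 1 ✓
  M5 stuck-at-0: output 0 ✗
  M5 stuck-at-1: output 1 ✓
Consistent faults: {M1 stuck-at-0, M2 stuck-at-1, M3 stuck-at-1, M4 stuck-at-1, M5 stuck-at-1} — 5 in all.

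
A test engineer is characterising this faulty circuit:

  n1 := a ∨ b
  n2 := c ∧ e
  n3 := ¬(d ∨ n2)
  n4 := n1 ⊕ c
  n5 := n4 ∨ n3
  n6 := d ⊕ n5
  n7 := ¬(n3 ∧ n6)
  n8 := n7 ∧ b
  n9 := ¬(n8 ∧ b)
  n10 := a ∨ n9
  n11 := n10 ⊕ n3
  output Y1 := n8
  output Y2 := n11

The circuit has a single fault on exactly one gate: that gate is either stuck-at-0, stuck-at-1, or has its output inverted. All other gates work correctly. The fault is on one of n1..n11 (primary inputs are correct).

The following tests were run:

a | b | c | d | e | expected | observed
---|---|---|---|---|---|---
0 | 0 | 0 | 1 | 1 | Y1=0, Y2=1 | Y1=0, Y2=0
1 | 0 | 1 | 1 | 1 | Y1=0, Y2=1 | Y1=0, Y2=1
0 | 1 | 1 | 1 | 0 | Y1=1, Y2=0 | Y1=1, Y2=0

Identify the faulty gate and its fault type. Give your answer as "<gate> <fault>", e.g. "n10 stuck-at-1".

Fault-free values for test 1 (a=0, b=0, c=0, d=1, e=1): n1=0, n2=0, n3=0, n4=0, n5=0, n6=1, n7=1, n8=0, n9=1, n10=1, n11=1, giving Y1=0, Y2=1. Observed Y1=0, Y2=0.
Test 1: faults giving observed Y1=0, Y2=0 are {n3 stuck-at-1, n3 inverted output, n9 stuck-at-0, n9 inverted output, n10 stuck-at-0, n10 inverted output, n11 stuck-at-0, n11 inverted output}.
Test 2 (a=1, b=0, c=1, d=1, e=1): fault-free n1=1, n2=1, n3=0, n4=0, n5=0, n6=1, n7=1, n8=0, n9=1, n10=1, n11=1 → Y1=0, Y2=1; observed Y1=0, Y2=1. Eliminates n3 stuck-at-1, n3 inverted output, n10 stuck-at-0, n10 inverted output, n11 stuck-at-0, n11 inverted output.
Test 3 (a=0, b=1, c=1, d=1, e=0): fault-free n1=1, n2=0, n3=0, n4=0, n5=0, n6=1, n7=1, n8=1, n9=0, n10=0, n11=0 → Y1=1, Y2=0; observed Y1=1, Y2=0. Eliminates n9 inverted output.
Only n9 stuck-at-0 is consistent with every test.

n9 stuck-at-0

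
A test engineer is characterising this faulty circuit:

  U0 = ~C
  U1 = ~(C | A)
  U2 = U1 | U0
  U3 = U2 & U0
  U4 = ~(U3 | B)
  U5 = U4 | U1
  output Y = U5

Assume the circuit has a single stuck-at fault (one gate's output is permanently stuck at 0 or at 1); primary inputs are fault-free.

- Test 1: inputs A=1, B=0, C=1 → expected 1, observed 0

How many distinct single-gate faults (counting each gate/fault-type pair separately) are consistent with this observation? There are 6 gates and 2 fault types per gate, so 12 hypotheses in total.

4

Fault-free: U0=0, U1=0, U2=0, U3=0, U4=1, U5=1 → 1. Observed 0.
  U0 stuck-at-0: output 1 ✗
  U0 stuck-at-1: output 0 ✓
  U1 stuck-at-0: output 1 ✗
  U1 stuck-at-1: output 1 ✗
  U2 stuck-at-0: output 1 ✗
  U2 stuck-at-1: output 1 ✗
  U3 stuck-at-0: output 1 ✗
  U3 stuck-at-1: output 0 ✓
  U4 stuck-at-0: output 0 ✓
  U4 stuck-at-1: output 1 ✗
  U5 stuck-at-0: output 0 ✓
  U5 stuck-at-1: output 1 ✗
Consistent faults: {U0 stuck-at-1, U3 stuck-at-1, U4 stuck-at-0, U5 stuck-at-0} — 4 in all.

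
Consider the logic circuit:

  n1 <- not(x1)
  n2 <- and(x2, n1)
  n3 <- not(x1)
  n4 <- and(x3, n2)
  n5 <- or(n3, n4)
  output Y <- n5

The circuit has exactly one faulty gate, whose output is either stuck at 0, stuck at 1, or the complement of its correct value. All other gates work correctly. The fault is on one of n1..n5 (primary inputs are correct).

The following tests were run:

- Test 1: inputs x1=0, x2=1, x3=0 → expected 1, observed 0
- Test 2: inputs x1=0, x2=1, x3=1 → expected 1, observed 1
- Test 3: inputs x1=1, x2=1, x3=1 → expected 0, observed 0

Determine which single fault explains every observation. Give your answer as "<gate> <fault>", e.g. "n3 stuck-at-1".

n3 stuck-at-0

Fault-free values for test 1 (x1=0, x2=1, x3=0): n1=1, n2=1, n3=1, n4=0, n5=1, giving Y=1. Observed 0.
Test 1: faults giving observed 0 are {n3 stuck-at-0, n3 inverted output, n5 stuck-at-0, n5 inverted output}.
Test 2 (x1=0, x2=1, x3=1): fault-free n1=1, n2=1, n3=1, n4=1, n5=1 → 1; observed 1. Eliminates n5 stuck-at-0, n5 inverted output.
Test 3 (x1=1, x2=1, x3=1): fault-free n1=0, n2=0, n3=0, n4=0, n5=0 → 0; observed 0. Eliminates n3 inverted output.
Only n3 stuck-at-0 is consistent with every test.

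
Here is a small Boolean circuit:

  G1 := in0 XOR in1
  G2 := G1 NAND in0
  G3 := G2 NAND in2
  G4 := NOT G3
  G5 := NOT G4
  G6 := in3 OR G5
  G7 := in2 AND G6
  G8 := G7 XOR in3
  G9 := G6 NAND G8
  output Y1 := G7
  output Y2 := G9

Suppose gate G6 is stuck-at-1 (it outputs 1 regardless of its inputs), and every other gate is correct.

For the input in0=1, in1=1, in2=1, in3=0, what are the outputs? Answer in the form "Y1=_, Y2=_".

Y1=1, Y2=0

Propagate with G6 forced: G1=0, G2=1, G3=0, G4=1, G5=0, G6=1 [stuck-at-1], G7=1, G8=1, G9=0.
So the outputs are Y1=1, Y2=0. (Without the fault they would be Y1=0, Y2=1.)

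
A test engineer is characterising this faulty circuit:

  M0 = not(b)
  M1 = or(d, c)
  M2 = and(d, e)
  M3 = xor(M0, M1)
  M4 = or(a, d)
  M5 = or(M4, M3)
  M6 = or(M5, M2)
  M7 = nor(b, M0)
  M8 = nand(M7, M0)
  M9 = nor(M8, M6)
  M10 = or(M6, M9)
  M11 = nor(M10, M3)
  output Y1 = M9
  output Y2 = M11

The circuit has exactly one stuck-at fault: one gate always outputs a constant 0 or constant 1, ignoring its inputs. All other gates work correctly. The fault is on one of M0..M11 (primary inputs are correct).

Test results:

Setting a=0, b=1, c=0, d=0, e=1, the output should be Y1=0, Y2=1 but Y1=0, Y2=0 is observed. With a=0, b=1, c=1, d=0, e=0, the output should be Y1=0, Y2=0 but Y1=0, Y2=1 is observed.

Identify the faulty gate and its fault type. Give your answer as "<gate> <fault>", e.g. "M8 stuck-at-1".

M0 stuck-at-1

Fault-free values for test 1 (a=0, b=1, c=0, d=0, e=1): M0=0, M1=0, M2=0, M3=0, M4=0, M5=0, M6=0, M7=0, M8=1, M9=0, M10=0, M11=1, giving Y1=0, Y2=1. Observed Y1=0, Y2=0.
Test 1: faults giving observed Y1=0, Y2=0 are {M0 stuck-at-1, M1 stuck-at-1, M2 stuck-at-1, M3 stuck-at-1, M4 stuck-at-1, M5 stuck-at-1, M6 stuck-at-1, M10 stuck-at-1, M11 stuck-at-0}.
Test 2 (a=0, b=1, c=1, d=0, e=0): fault-free M0=0, M1=1, M2=0, M3=1, M4=0, M5=1, M6=1, M7=0, M8=1, M9=0, M10=1, M11=0 → Y1=0, Y2=0; observed Y1=0, Y2=1. Eliminates M1 stuck-at-1, M2 stuck-at-1, M3 stuck-at-1, M4 stuck-at-1, M5 stuck-at-1, M6 stuck-at-1, M10 stuck-at-1, M11 stuck-at-0.
Only M0 stuck-at-1 is consistent with every test.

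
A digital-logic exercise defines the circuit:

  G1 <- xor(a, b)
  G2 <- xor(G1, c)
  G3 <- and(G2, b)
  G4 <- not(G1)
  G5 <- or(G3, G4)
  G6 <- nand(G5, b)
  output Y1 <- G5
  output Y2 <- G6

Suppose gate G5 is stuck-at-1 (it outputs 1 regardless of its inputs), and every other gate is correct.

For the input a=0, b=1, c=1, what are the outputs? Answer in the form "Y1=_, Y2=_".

Y1=1, Y2=0

Propagate with G5 forced: G1=1, G2=0, G3=0, G4=0, G5=1 [stuck-at-1], G6=0.
So the outputs are Y1=1, Y2=0. (Without the fault they would be Y1=0, Y2=1.)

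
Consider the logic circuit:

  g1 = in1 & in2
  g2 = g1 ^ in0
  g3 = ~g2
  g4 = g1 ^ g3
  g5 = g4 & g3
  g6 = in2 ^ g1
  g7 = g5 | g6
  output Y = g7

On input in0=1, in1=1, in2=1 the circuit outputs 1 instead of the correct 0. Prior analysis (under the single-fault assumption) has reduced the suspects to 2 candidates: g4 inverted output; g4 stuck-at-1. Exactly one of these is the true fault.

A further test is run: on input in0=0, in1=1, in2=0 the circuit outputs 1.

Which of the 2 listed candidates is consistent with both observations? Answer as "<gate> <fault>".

Evaluate each candidate on input in0=0, in1=1, in2=0:
  g4 inverted output: g1=0, g2=0, g3=1, g4=0 [inverted output], g5=0, g6=0, g7=0 → 0 — eliminated
  g4 stuck-at-1: g1=0, g2=0, g3=1, g4=1 [stuck-at-1], g5=1, g6=0, g7=1 → 1 — matches
Only g4 stuck-at-1 reproduces the observed 1.

g4 stuck-at-1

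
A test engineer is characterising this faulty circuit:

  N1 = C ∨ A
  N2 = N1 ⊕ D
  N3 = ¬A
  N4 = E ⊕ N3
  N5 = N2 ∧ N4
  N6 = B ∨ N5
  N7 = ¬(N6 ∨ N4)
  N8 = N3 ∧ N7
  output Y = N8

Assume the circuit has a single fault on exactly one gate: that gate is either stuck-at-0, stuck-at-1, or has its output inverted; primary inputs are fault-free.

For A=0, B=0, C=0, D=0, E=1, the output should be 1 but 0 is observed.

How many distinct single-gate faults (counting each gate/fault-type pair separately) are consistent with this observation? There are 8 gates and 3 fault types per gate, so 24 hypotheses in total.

12

Fault-free: N1=0, N2=0, N3=1, N4=0, N5=0, N6=0, N7=1, N8=1 → 1. Observed 0.
  N1: none of the 3 fault types match ✗
  N2: none of the 3 fault types match ✗
  N3: stuck-at-0, inverted output ✓; others ✗
  N4: stuck-at-1, inverted output ✓; others ✗
  N5: stuck-at-1, inverted output ✓; others ✗
  N6: stuck-at-1, inverted output ✓; others ✗
  N7: stuck-at-0, inverted output ✓; others ✗
  N8: stuck-at-0, inverted output ✓; others ✗
Consistent faults: {N3 stuck-at-0, N3 inverted output, N4 stuck-at-1, N4 inverted output, N5 stuck-at-1, N5 inverted output, N6 stuck-at-1, N6 inverted output, N7 stuck-at-0, N7 inverted output, N8 stuck-at-0, N8 inverted output} — 12 in all.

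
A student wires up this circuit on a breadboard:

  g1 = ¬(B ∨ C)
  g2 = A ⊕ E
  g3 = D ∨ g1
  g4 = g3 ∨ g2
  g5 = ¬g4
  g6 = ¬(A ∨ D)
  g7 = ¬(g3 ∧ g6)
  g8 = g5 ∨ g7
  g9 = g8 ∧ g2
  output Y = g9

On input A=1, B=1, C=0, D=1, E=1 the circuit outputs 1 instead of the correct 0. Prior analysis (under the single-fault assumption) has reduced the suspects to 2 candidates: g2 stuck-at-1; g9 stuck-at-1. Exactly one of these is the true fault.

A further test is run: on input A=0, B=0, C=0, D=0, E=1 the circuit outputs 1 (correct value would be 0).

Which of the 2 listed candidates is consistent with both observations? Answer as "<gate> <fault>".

g9 stuck-at-1

Evaluate each candidate on input A=0, B=0, C=0, D=0, E=1:
  g2 stuck-at-1: g1=1, g2=1 [stuck-at-1], g3=1, g4=1, g5=0, g6=1, g7=0, g8=0, g9=0 → 0 — eliminated
  g9 stuck-at-1: g1=1, g2=1, g3=1, g4=1, g5=0, g6=1, g7=0, g8=0, g9=1 [stuck-at-1] → 1 — matches
Only g9 stuck-at-1 reproduces the observed 1.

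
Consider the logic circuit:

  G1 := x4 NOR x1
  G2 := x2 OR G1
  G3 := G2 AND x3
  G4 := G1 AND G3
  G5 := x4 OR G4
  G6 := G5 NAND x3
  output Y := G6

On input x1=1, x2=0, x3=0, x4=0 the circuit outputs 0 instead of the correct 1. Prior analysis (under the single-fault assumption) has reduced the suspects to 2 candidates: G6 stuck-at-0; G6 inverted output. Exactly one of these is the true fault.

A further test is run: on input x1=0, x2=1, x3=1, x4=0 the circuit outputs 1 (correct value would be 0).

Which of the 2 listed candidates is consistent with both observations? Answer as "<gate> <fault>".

G6 inverted output

Evaluate each candidate on input x1=0, x2=1, x3=1, x4=0:
  G6 stuck-at-0: G1=1, G2=1, G3=1, G4=1, G5=1, G6=0 [stuck-at-0] → 0 — eliminated
  G6 inverted output: G1=1, G2=1, G3=1, G4=1, G5=1, G6=1 [inverted output] → 1 — matches
Only G6 inverted output reproduces the observed 1.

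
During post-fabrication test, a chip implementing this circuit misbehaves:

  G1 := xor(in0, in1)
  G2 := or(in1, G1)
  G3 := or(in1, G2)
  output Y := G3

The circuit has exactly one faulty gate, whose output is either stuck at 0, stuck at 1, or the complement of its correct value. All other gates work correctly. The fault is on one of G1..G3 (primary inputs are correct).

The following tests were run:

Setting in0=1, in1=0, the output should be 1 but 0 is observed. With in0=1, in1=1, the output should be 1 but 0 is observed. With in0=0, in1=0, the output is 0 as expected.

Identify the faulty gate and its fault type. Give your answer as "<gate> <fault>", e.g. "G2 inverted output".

G3 stuck-at-0

Fault-free values for test 1 (in0=1, in1=0): G1=1, G2=1, G3=1, giving Y=1. Observed 0.
Test 1: faults giving observed 0 are {G1 stuck-at-0, G1 inverted output, G2 stuck-at-0, G2 inverted output, G3 stuck-at-0, G3 inverted output}.
Test 2 (in0=1, in1=1): fault-free G1=0, G2=1, G3=1 → 1; observed 0. Eliminates G1 stuck-at-0, G1 inverted output, G2 stuck-at-0, G2 inverted output.
Test 3 (in0=0, in1=0): fault-free G1=0, G2=0, G3=0 → 0; observed 0. Eliminates G3 inverted output.
Only G3 stuck-at-0 is consistent with every test.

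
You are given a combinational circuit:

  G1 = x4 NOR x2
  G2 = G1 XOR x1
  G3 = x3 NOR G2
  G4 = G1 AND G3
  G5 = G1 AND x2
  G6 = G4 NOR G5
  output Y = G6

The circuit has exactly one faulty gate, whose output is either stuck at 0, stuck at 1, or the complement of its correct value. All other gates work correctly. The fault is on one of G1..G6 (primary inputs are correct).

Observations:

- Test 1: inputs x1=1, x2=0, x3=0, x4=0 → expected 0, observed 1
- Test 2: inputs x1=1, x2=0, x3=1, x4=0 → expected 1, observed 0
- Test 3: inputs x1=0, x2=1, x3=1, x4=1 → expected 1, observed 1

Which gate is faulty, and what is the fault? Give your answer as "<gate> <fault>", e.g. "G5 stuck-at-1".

Fault-free values for test 1 (x1=1, x2=0, x3=0, x4=0): G1=1, G2=0, G3=1, G4=1, G5=0, G6=0, giving Y=0. Observed 1.
Test 1: faults giving observed 1 are {G1 stuck-at-0, G1 inverted output, G2 stuck-at-1, G2 inverted output, G3 stuck-at-0, G3 inverted output, G4 stuck-at-0, G4 inverted output, G6 stuck-at-1, G6 inverted output}.
Test 2 (x1=1, x2=0, x3=1, x4=0): fault-free G1=1, G2=0, G3=0, G4=0, G5=0, G6=1 → 1; observed 0. Eliminates G1 stuck-at-0, G1 inverted output, G2 stuck-at-1, G2 inverted output, G3 stuck-at-0, G4 stuck-at-0, G6 stuck-at-1.
Test 3 (x1=0, x2=1, x3=1, x4=1): fault-free G1=0, G2=0, G3=0, G4=0, G5=0, G6=1 → 1; observed 1. Eliminates G4 inverted output, G6 inverted output.
Only G3 inverted output is consistent with every test.

G3 inverted output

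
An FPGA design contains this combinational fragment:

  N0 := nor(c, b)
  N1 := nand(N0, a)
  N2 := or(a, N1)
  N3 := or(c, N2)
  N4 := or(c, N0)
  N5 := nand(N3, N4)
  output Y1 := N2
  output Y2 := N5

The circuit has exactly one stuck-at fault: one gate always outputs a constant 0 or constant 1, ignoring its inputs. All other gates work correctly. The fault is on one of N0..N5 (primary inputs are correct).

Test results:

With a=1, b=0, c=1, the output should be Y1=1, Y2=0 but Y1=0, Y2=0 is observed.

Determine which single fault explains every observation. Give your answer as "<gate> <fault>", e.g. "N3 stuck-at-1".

Fault-free values for test 1 (a=1, b=0, c=1): N0=0, N1=1, N2=1, N3=1, N4=1, N5=0, giving Y1=1, Y2=0. Observed Y1=0, Y2=0.
Test 1: faults giving observed Y1=0, Y2=0 are {N2 stuck-at-0}.
Only N2 stuck-at-0 is consistent with every test.

N2 stuck-at-0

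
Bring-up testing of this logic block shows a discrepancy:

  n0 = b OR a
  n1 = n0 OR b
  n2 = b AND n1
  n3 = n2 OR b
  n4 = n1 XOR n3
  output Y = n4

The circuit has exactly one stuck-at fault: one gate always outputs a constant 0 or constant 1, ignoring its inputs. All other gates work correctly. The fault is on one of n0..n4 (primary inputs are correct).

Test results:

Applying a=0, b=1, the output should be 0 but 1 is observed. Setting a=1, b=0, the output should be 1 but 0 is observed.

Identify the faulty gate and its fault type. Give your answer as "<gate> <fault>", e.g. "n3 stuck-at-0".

Fault-free values for test 1 (a=0, b=1): n0=1, n1=1, n2=1, n3=1, n4=0, giving Y=0. Observed 1.
Test 1: faults giving observed 1 are {n1 stuck-at-0, n3 stuck-at-0, n4 stuck-at-1}.
Test 2 (a=1, b=0): fault-free n0=1, n1=1, n2=0, n3=0, n4=1 → 1; observed 0. Eliminates n3 stuck-at-0, n4 stuck-at-1.
Only n1 stuck-at-0 is consistent with every test.

n1 stuck-at-0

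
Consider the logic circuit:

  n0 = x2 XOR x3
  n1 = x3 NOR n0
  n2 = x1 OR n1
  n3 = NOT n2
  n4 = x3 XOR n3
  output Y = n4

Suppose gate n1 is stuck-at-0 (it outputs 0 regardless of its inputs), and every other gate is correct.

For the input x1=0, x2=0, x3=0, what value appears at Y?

Propagate with n1 forced: n0=0, n1=0 [stuck-at-0], n2=0, n3=1, n4=1.
So Y = 1. (Without the fault it would be 0.)

1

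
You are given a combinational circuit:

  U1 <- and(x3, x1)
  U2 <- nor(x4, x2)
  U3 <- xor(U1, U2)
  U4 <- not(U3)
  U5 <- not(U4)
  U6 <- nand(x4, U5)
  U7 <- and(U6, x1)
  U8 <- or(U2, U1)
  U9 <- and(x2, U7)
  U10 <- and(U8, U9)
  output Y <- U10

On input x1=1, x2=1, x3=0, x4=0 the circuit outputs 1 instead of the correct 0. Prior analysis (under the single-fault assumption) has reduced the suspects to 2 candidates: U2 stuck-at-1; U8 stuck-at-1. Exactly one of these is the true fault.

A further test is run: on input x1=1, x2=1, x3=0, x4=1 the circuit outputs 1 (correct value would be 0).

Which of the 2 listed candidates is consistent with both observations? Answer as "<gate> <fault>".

Evaluate each candidate on input x1=1, x2=1, x3=0, x4=1:
  U2 stuck-at-1: U1=0, U2=1 [stuck-at-1], U3=1, U4=0, U5=1, U6=0, U7=0, U8=1, U9=0, U10=0 → 0 — eliminated
  U8 stuck-at-1: U1=0, U2=0, U3=0, U4=1, U5=0, U6=1, U7=1, U8=1 [stuck-at-1], U9=1, U10=1 → 1 — matches
Only U8 stuck-at-1 reproduces the observed 1.

U8 stuck-at-1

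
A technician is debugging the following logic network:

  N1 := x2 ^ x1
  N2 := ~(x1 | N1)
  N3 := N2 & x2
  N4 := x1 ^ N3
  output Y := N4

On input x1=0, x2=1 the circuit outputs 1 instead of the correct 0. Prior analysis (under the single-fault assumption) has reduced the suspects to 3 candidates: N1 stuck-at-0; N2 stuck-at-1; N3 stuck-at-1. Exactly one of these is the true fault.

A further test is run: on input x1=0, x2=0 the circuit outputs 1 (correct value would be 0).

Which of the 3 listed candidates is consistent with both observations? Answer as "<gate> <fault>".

N3 stuck-at-1

Evaluate each candidate on input x1=0, x2=0:
  N1 stuck-at-0: N1=0 [stuck-at-0], N2=1, N3=0, N4=0 → 0 — eliminated
  N2 stuck-at-1: N1=0, N2=1 [stuck-at-1], N3=0, N4=0 → 0 — eliminated
  N3 stuck-at-1: N1=0, N2=1, N3=1 [stuck-at-1], N4=1 → 1 — matches
Only N3 stuck-at-1 reproduces the observed 1.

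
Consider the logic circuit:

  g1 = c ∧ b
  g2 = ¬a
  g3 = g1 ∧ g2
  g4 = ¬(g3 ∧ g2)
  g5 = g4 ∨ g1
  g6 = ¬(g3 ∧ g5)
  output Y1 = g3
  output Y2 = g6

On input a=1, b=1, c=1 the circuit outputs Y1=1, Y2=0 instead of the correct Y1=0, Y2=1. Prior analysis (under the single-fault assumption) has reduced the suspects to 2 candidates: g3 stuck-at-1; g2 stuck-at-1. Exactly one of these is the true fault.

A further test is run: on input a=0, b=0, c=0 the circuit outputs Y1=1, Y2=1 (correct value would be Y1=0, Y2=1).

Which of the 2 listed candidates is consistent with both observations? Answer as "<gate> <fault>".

g3 stuck-at-1

Evaluate each candidate on input a=0, b=0, c=0:
  g3 stuck-at-1: g1=0, g2=1, g3=1 [stuck-at-1], g4=0, g5=0, g6=1 → Y1=1, Y2=1 — matches
  g2 stuck-at-1: g1=0, g2=1 [stuck-at-1], g3=0, g4=1, g5=1, g6=1 → Y1=0, Y2=1 — eliminated
Only g3 stuck-at-1 reproduces the observed Y1=1, Y2=1.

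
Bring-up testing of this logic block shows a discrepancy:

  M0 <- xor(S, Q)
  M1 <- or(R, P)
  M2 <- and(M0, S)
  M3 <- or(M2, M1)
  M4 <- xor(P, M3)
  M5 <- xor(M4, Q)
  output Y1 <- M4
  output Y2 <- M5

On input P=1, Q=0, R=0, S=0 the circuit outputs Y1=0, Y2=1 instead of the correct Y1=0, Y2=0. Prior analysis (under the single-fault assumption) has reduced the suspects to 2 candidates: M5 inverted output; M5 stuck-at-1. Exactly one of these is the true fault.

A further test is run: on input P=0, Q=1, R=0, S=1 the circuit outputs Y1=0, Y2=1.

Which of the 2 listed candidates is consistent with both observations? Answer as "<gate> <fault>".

M5 stuck-at-1

Evaluate each candidate on input P=0, Q=1, R=0, S=1:
  M5 inverted output: M0=0, M1=0, M2=0, M3=0, M4=0, M5=0 [inverted output] → Y1=0, Y2=0 — eliminated
  M5 stuck-at-1: M0=0, M1=0, M2=0, M3=0, M4=0, M5=1 [stuck-at-1] → Y1=0, Y2=1 — matches
Only M5 stuck-at-1 reproduces the observed Y1=0, Y2=1.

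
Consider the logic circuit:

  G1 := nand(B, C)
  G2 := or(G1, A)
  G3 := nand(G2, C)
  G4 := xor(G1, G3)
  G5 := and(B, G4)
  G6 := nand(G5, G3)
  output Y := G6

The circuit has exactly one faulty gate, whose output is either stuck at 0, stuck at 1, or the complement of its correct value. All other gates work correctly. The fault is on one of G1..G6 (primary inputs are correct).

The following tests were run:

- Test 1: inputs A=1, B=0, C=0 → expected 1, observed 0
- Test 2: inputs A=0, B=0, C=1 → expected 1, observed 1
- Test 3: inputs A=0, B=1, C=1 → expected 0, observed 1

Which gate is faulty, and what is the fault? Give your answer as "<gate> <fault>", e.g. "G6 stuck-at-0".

G5 inverted output

Fault-free values for test 1 (A=1, B=0, C=0): G1=1, G2=1, G3=1, G4=0, G5=0, G6=1, giving Y=1. Observed 0.
Test 1: faults giving observed 0 are {G5 stuck-at-1, G5 inverted output, G6 stuck-at-0, G6 inverted output}.
Test 2 (A=0, B=0, C=1): fault-free G1=1, G2=1, G3=0, G4=1, G5=0, G6=1 → 1; observed 1. Eliminates G6 stuck-at-0, G6 inverted output.
Test 3 (A=0, B=1, C=1): fault-free G1=0, G2=0, G3=1, G4=1, G5=1, G6=0 → 0; observed 1. Eliminates G5 stuck-at-1.
Only G5 inverted output is consistent with every test.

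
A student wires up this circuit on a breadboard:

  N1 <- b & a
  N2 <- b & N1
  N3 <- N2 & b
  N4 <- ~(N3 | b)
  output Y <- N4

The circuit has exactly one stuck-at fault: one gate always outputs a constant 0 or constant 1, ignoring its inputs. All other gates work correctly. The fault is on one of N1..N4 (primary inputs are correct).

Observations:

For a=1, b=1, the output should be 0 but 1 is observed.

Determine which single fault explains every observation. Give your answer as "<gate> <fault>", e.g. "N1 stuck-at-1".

N4 stuck-at-1

Fault-free values for test 1 (a=1, b=1): N1=1, N2=1, N3=1, N4=0, giving Y=0. Observed 1.
Test 1: faults giving observed 1 are {N4 stuck-at-1}.
Only N4 stuck-at-1 is consistent with every test.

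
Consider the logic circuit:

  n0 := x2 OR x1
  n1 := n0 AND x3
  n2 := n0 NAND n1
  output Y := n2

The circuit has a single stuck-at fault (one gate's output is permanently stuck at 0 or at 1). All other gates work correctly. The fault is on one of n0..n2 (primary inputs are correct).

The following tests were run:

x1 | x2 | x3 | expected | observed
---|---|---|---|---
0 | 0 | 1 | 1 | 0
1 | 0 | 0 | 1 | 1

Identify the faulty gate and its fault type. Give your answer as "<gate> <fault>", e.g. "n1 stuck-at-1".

Fault-free values for test 1 (x1=0, x2=0, x3=1): n0=0, n1=0, n2=1, giving Y=1. Observed 0.
Test 1: faults giving observed 0 are {n0 stuck-at-1, n2 stuck-at-0}.
Test 2 (x1=1, x2=0, x3=0): fault-free n0=1, n1=0, n2=1 → 1; observed 1. Eliminates n2 stuck-at-0.
Only n0 stuck-at-1 is consistent with every test.

n0 stuck-at-1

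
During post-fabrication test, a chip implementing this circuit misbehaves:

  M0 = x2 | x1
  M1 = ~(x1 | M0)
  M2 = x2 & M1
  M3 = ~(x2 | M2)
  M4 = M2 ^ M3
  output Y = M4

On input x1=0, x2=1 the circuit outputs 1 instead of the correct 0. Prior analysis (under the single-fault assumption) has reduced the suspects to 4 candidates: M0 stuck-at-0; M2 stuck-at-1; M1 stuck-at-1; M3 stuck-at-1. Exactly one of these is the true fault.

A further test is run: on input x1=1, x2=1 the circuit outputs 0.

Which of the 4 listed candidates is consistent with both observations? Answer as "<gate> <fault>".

M0 stuck-at-0

Evaluate each candidate on input x1=1, x2=1:
  M0 stuck-at-0: M0=0 [stuck-at-0], M1=0, M2=0, M3=0, M4=0 → 0 — matches
  M2 stuck-at-1: M0=1, M1=0, M2=1 [stuck-at-1], M3=0, M4=1 → 1 — eliminated
  M1 stuck-at-1: M0=1, M1=1 [stuck-at-1], M2=1, M3=0, M4=1 → 1 — eliminated
  M3 stuck-at-1: M0=1, M1=0, M2=0, M3=1 [stuck-at-1], M4=1 → 1 — eliminated
Only M0 stuck-at-0 reproduces the observed 0.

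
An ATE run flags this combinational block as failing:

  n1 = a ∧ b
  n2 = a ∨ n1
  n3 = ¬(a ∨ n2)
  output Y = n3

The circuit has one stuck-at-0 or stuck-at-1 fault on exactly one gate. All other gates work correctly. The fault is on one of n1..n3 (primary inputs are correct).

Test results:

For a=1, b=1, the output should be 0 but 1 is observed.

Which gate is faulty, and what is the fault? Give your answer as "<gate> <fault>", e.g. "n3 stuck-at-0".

n3 stuck-at-1

Fault-free values for test 1 (a=1, b=1): n1=1, n2=1, n3=0, giving Y=0. Observed 1.
Test 1: faults giving observed 1 are {n3 stuck-at-1}.
Only n3 stuck-at-1 is consistent with every test.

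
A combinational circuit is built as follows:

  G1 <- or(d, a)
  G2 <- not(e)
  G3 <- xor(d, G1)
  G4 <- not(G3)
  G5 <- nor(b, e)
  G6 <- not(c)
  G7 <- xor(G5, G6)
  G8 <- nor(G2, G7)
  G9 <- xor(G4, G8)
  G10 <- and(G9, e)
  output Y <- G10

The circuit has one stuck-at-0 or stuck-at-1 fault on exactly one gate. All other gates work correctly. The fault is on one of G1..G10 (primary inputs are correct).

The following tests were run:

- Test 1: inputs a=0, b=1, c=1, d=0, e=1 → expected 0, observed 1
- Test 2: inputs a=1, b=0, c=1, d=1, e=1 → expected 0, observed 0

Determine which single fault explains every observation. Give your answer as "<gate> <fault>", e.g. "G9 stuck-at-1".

G1 stuck-at-1

Fault-free values for test 1 (a=0, b=1, c=1, d=0, e=1): G1=0, G2=0, G3=0, G4=1, G5=0, G6=0, G7=0, G8=1, G9=0, G10=0, giving Y=0. Observed 1.
Test 1: faults giving observed 1 are {G1 stuck-at-1, G2 stuck-at-1, G3 stuck-at-1, G4 stuck-at-0, G5 stuck-at-1, G6 stuck-at-1, G7 stuck-at-1, G8 stuck-at-0, G9 stuck-at-1, G10 stuck-at-1}.
Test 2 (a=1, b=0, c=1, d=1, e=1): fault-free G1=1, G2=0, G3=0, G4=1, G5=0, G6=0, G7=0, G8=1, G9=0, G10=0 → 0; observed 0. Eliminates G2 stuck-at-1, G3 stuck-at-1, G4 stuck-at-0, G5 stuck-at-1, G6 stuck-at-1, G7 stuck-at-1, G8 stuck-at-0, G9 stuck-at-1, G10 stuck-at-1.
Only G1 stuck-at-1 is consistent with every test.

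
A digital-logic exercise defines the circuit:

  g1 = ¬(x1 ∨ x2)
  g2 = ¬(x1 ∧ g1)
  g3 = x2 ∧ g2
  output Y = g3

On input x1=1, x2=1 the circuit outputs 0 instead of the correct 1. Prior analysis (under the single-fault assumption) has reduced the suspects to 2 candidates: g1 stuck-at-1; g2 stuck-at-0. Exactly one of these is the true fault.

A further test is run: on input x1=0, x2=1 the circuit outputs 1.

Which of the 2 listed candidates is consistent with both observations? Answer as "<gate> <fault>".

g1 stuck-at-1

Evaluate each candidate on input x1=0, x2=1:
  g1 stuck-at-1: g1=1 [stuck-at-1], g2=1, g3=1 → 1 — matches
  g2 stuck-at-0: g1=0, g2=0 [stuck-at-0], g3=0 → 0 — eliminated
Only g1 stuck-at-1 reproduces the observed 1.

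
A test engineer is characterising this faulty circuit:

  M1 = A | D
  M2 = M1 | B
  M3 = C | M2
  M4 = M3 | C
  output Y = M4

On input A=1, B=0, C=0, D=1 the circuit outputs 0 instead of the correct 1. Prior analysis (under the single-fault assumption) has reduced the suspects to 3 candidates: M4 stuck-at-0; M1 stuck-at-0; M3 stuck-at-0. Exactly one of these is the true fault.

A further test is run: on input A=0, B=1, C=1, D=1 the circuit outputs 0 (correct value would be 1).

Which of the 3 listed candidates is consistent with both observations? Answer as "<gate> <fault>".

M4 stuck-at-0

Evaluate each candidate on input A=0, B=1, C=1, D=1:
  M4 stuck-at-0: M1=1, M2=1, M3=1, M4=0 [stuck-at-0] → 0 — matches
  M1 stuck-at-0: M1=0 [stuck-at-0], M2=1, M3=1, M4=1 → 1 — eliminated
  M3 stuck-at-0: M1=1, M2=1, M3=0 [stuck-at-0], M4=1 → 1 — eliminated
Only M4 stuck-at-0 reproduces the observed 0.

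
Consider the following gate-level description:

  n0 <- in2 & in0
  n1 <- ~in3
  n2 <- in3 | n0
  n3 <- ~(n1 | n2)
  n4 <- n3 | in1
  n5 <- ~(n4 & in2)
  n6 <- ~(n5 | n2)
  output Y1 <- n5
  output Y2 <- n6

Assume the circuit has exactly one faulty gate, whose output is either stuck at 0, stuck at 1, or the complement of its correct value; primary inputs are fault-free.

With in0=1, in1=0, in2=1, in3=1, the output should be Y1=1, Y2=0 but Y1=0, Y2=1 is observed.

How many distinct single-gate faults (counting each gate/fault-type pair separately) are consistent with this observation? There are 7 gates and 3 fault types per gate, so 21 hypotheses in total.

2

Fault-free: n0=1, n1=0, n2=1, n3=0, n4=0, n5=1, n6=0 → Y1=1, Y2=0. Observed Y1=0, Y2=1.
  n0: none of the 3 fault types match ✗
  n1: none of the 3 fault types match ✗
  n2: stuck-at-0, inverted output ✓; others ✗
  n3: none of the 3 fault types match ✗
  n4: none of the 3 fault types match ✗
  n5: none of the 3 fault types match ✗
  n6: none of the 3 fault types match ✗
Consistent faults: {n2 stuck-at-0, n2 inverted output} — 2 in all.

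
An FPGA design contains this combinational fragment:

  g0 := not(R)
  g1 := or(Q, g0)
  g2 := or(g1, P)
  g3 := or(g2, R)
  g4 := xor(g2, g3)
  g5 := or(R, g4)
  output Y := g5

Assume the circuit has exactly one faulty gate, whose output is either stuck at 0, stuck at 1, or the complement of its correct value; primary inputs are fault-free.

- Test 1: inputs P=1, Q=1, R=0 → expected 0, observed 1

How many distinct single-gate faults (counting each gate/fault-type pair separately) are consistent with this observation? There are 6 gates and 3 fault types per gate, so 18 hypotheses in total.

Fault-free: g0=1, g1=1, g2=1, g3=1, g4=0, g5=0 → 0. Observed 1.
  g0: none of the 3 fault types match ✗
  g1: none of the 3 fault types match ✗
  g2: none of the 3 fault types match ✗
  g3: stuck-at-0, inverted output ✓; others ✗
  g4: stuck-at-1, inverted output ✓; others ✗
  g5: stuck-at-1, inverted output ✓; others ✗
Consistent faults: {g3 stuck-at-0, g3 inverted output, g4 stuck-at-1, g4 inverted output, g5 stuck-at-1, g5 inverted output} — 6 in all.

6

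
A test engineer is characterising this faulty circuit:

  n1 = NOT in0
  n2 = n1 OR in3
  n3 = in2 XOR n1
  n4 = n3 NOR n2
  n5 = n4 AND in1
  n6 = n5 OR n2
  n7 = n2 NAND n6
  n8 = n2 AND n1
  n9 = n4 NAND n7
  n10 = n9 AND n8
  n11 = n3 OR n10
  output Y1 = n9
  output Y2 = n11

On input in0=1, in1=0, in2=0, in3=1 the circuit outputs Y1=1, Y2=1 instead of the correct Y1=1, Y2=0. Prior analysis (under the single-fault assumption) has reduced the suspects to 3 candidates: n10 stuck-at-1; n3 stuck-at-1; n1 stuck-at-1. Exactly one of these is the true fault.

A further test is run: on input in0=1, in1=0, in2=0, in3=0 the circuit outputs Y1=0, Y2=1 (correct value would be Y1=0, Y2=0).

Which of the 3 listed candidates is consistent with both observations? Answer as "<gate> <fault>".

n10 stuck-at-1

Evaluate each candidate on input in0=1, in1=0, in2=0, in3=0:
  n10 stuck-at-1: n1=0, n2=0, n3=0, n4=1, n5=0, n6=0, n7=1, n8=0, n9=0, n10=1 [stuck-at-1], n11=1 → Y1=0, Y2=1 — matches
  n3 stuck-at-1: n1=0, n2=0, n3=1 [stuck-at-1], n4=0, n5=0, n6=0, n7=1, n8=0, n9=1, n10=0, n11=1 → Y1=1, Y2=1 — eliminated
  n1 stuck-at-1: n1=1 [stuck-at-1], n2=1, n3=1, n4=0, n5=0, n6=1, n7=0, n8=1, n9=1, n10=1, n11=1 → Y1=1, Y2=1 — eliminated
Only n10 stuck-at-1 reproduces the observed Y1=0, Y2=1.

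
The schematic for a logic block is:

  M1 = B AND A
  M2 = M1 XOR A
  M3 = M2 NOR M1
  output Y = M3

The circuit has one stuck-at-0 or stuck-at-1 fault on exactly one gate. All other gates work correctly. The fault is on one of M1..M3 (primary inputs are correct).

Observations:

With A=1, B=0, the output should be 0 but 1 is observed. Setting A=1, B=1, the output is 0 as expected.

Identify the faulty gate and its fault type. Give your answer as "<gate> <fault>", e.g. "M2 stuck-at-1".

Fault-free values for test 1 (A=1, B=0): M1=0, M2=1, M3=0, giving Y=0. Observed 1.
Test 1: faults giving observed 1 are {M2 stuck-at-0, M3 stuck-at-1}.
Test 2 (A=1, B=1): fault-free M1=1, M2=0, M3=0 → 0; observed 0. Eliminates M3 stuck-at-1.
Only M2 stuck-at-0 is consistent with every test.

M2 stuck-at-0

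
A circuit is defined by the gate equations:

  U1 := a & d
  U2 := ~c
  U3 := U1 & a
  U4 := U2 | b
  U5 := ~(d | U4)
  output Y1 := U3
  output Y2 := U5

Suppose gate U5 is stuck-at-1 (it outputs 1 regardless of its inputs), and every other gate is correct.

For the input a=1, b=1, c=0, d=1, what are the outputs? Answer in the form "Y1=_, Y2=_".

Y1=1, Y2=1

Propagate with U5 forced: U1=1, U2=1, U3=1, U4=1, U5=1 [stuck-at-1].
So the outputs are Y1=1, Y2=1. (Without the fault they would be Y1=1, Y2=0.)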